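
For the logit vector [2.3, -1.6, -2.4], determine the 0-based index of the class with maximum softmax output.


Softmax is a monotonic transformation, so it preserves the argmax.
We need to find the index of the maximum logit.
Index 0: 2.3
Index 1: -1.6
Index 2: -2.4
Maximum logit = 2.3 at index 0

0


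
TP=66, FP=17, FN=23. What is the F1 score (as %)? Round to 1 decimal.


Precision = TP / (TP + FP) = 66 / 83 = 0.7952
Recall = TP / (TP + FN) = 66 / 89 = 0.7416
F1 = 2 * P * R / (P + R)
= 2 * 0.7952 * 0.7416 / (0.7952 + 0.7416)
= 1.1794 / 1.5368
= 0.7674
As percentage: 76.7%

76.7


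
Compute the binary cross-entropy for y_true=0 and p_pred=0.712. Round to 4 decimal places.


For y=0: Loss = -log(1-p)
= -log(1 - 0.712)
= -log(0.288)
= -(-1.2448)
= 1.2448

1.2448


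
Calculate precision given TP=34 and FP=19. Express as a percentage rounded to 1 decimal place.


Precision = TP / (TP + FP) * 100
= 34 / (34 + 19)
= 34 / 53
= 0.6415
= 64.2%

64.2


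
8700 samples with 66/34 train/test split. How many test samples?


Train samples = 8700 * 66% = 5742
Test samples = 8700 - 5742
= 2958

2958


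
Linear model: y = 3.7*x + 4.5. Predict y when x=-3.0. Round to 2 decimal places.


y = 3.7 * -3.0 + (4.5)
= -11.1 + (4.5)
= -6.60

-6.60


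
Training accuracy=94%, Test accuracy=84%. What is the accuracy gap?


Gap = train_accuracy - test_accuracy
= 94 - 84
= 10%
This moderate gap may indicate mild overfitting.

10


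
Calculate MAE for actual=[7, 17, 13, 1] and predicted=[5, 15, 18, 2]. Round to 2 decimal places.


Absolute errors: [2, 2, 5, 1]
Sum of absolute errors = 10
MAE = 10 / 4 = 2.50

2.50


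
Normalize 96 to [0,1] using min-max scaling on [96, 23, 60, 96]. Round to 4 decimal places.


Min = 23, Max = 96
Range = 96 - 23 = 73
Scaled = (x - min) / (max - min)
= (96 - 23) / 73
= 73 / 73
= 1.0000

1.0000


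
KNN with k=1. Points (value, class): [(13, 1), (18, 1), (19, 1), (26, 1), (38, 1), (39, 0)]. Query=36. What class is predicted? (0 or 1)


Distances from query 36:
Point 38 (class 1): distance = 2
K=1 nearest neighbors: classes = [1]
Votes for class 1: 1 / 1
Majority vote => class 1

1


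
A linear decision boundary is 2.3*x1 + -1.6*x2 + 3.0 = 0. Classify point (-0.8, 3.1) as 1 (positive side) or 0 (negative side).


Compute 2.3 * -0.8 + -1.6 * 3.1 + 3.0
= -1.84 + -4.96 + 3.0
= -3.8
Since -3.8 < 0, the point is on the negative side.

0


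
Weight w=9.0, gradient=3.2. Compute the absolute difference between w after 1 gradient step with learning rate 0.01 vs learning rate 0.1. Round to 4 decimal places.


With lr=0.01: w_new = 9.0 - 0.01 * 3.2 = 8.968
With lr=0.1: w_new = 9.0 - 0.1 * 3.2 = 8.68
Absolute difference = |8.968 - 8.68|
= 0.2880

0.2880


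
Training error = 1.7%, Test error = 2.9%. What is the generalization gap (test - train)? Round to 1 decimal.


Generalization gap = test_error - train_error
= 2.9 - 1.7
= 1.2%
A small gap suggests good generalization.

1.2


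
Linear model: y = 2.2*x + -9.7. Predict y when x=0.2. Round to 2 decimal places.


y = 2.2 * 0.2 + (-9.7)
= 0.44 + (-9.7)
= -9.26

-9.26


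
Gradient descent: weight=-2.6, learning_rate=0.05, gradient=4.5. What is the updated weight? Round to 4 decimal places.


w_new = w_old - lr * gradient
= -2.6 - 0.05 * 4.5
= -2.6 - (0.225)
= -2.8250

-2.8250


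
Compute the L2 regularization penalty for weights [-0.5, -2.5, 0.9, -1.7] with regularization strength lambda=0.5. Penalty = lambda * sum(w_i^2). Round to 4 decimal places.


Squaring each weight:
(-0.5)^2 = 0.25
(-2.5)^2 = 6.25
0.9^2 = 0.81
(-1.7)^2 = 2.89
Sum of squares = 10.2
Penalty = 0.5 * 10.2 = 5.1000

5.1000


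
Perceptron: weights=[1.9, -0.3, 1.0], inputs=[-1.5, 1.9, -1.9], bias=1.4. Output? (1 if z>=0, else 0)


z = w . x + b
= 1.9*-1.5 + -0.3*1.9 + 1.0*-1.9 + 1.4
= -2.85 + -0.57 + -1.9 + 1.4
= -5.32 + 1.4
= -3.92
Since z = -3.92 < 0, output = 0

0


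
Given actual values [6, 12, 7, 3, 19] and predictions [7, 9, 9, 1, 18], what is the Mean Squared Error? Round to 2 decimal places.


Differences: [-1, 3, -2, 2, 1]
Squared errors: [1, 9, 4, 4, 1]
Sum of squared errors = 19
MSE = 19 / 5 = 3.80

3.80


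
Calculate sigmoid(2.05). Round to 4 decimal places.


sigmoid(z) = 1 / (1 + exp(-z))
exp(-(2.05)) = exp(-2.05) = 0.1287
1 + 0.1287 = 1.1287
1 / 1.1287 = 0.8859

0.8859


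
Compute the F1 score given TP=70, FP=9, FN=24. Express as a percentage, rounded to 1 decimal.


Precision = TP / (TP + FP) = 70 / 79 = 0.8861
Recall = TP / (TP + FN) = 70 / 94 = 0.7447
F1 = 2 * P * R / (P + R)
= 2 * 0.8861 * 0.7447 / (0.8861 + 0.7447)
= 1.3197 / 1.6308
= 0.8092
As percentage: 80.9%

80.9


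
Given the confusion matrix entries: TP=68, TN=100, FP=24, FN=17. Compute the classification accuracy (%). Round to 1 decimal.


Accuracy = (TP + TN) / (TP + TN + FP + FN) * 100
= (68 + 100) / (68 + 100 + 24 + 17)
= 168 / 209
= 0.8038
= 80.4%

80.4


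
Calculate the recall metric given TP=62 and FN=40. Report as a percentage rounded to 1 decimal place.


Recall = TP / (TP + FN) * 100
= 62 / (62 + 40)
= 62 / 102
= 0.6078
= 60.8%

60.8


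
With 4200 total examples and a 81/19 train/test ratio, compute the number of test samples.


Train samples = 4200 * 81% = 3402
Test samples = 4200 - 3402
= 798

798


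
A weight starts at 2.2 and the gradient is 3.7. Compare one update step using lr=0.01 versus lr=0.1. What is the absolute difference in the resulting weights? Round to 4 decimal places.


With lr=0.01: w_new = 2.2 - 0.01 * 3.7 = 2.163
With lr=0.1: w_new = 2.2 - 0.1 * 3.7 = 1.83
Absolute difference = |2.163 - 1.83|
= 0.3330

0.3330


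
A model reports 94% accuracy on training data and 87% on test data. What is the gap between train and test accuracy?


Gap = train_accuracy - test_accuracy
= 94 - 87
= 7%
This moderate gap may indicate mild overfitting.

7


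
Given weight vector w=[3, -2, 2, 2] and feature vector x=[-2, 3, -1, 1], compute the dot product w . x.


Element-wise products:
3 * -2 = -6
-2 * 3 = -6
2 * -1 = -2
2 * 1 = 2
Sum = -6 + -6 + -2 + 2
= -12

-12


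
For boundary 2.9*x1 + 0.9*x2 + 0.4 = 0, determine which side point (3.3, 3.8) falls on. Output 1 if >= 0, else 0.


Compute 2.9 * 3.3 + 0.9 * 3.8 + 0.4
= 9.57 + 3.42 + 0.4
= 13.39
Since 13.39 >= 0, the point is on the positive side.

1


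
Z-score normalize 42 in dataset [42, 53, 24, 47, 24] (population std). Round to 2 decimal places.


Mean = (42 + 53 + 24 + 47 + 24) / 5 = 38.0
Variance = sum((x_i - mean)^2) / n = 142.8
Std = sqrt(142.8) = 11.9499
Z = (x - mean) / std
= (42 - 38.0) / 11.9499
= 4.0 / 11.9499
= 0.33

0.33


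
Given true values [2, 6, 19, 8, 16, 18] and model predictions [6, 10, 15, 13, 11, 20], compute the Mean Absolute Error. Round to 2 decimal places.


Absolute errors: [4, 4, 4, 5, 5, 2]
Sum of absolute errors = 24
MAE = 24 / 6 = 4.00

4.00


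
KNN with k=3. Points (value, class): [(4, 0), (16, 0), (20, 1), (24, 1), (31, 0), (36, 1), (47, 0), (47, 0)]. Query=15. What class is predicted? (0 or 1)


Distances from query 15:
Point 16 (class 0): distance = 1
Point 20 (class 1): distance = 5
Point 24 (class 1): distance = 9
K=3 nearest neighbors: classes = [0, 1, 1]
Votes for class 1: 2 / 3
Majority vote => class 1

1


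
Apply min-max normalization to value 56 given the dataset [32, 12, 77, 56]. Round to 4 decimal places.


Min = 12, Max = 77
Range = 77 - 12 = 65
Scaled = (x - min) / (max - min)
= (56 - 12) / 65
= 44 / 65
= 0.6769

0.6769


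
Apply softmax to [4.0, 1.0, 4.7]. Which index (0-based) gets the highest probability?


Softmax is a monotonic transformation, so it preserves the argmax.
We need to find the index of the maximum logit.
Index 0: 4.0
Index 1: 1.0
Index 2: 4.7
Maximum logit = 4.7 at index 2

2


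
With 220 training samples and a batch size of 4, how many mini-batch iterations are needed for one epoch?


Iterations per epoch = dataset_size / batch_size
= 220 / 4
= 55

55


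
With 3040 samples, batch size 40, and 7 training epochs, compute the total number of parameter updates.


Iterations per epoch = 3040 / 40 = 76
Total updates = iterations_per_epoch * epochs
= 76 * 7
= 532

532


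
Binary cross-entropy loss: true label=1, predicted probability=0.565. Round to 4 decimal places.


For y=1: Loss = -log(p)
= -log(0.565)
= -(-0.5709)
= 0.5709

0.5709


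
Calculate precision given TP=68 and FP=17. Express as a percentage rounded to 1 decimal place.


Precision = TP / (TP + FP) * 100
= 68 / (68 + 17)
= 68 / 85
= 0.8
= 80.0%

80.0


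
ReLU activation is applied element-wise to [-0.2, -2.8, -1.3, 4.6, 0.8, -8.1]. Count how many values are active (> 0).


ReLU(x) = max(0, x) for each element:
ReLU(-0.2) = 0
ReLU(-2.8) = 0
ReLU(-1.3) = 0
ReLU(4.6) = 4.6
ReLU(0.8) = 0.8
ReLU(-8.1) = 0
Active neurons (>0): 2

2


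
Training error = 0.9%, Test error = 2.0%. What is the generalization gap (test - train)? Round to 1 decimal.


Generalization gap = test_error - train_error
= 2.0 - 0.9
= 1.1%
A small gap suggests good generalization.

1.1


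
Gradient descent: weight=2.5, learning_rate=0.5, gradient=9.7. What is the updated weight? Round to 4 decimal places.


w_new = w_old - lr * gradient
= 2.5 - 0.5 * 9.7
= 2.5 - (4.85)
= -2.3500

-2.3500


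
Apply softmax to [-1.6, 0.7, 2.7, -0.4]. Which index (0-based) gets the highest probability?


Softmax is a monotonic transformation, so it preserves the argmax.
We need to find the index of the maximum logit.
Index 0: -1.6
Index 1: 0.7
Index 2: 2.7
Index 3: -0.4
Maximum logit = 2.7 at index 2

2


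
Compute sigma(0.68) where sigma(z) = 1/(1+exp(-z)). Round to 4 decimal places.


sigmoid(z) = 1 / (1 + exp(-z))
exp(-(0.68)) = exp(-0.68) = 0.5066
1 + 0.5066 = 1.5066
1 / 1.5066 = 0.6637

0.6637


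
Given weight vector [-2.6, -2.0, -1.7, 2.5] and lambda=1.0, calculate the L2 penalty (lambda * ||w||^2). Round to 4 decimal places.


Squaring each weight:
(-2.6)^2 = 6.76
(-2.0)^2 = 4.0
(-1.7)^2 = 2.89
2.5^2 = 6.25
Sum of squares = 19.9
Penalty = 1.0 * 19.9 = 19.9000

19.9000


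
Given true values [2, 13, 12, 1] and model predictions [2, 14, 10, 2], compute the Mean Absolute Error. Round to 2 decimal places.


Absolute errors: [0, 1, 2, 1]
Sum of absolute errors = 4
MAE = 4 / 4 = 1.00

1.00


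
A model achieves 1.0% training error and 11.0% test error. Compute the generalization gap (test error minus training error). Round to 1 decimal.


Generalization gap = test_error - train_error
= 11.0 - 1.0
= 10.0%
A moderate gap.

10.0


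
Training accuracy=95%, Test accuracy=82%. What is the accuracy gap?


Gap = train_accuracy - test_accuracy
= 95 - 82
= 13%
This gap suggests the model is overfitting.

13


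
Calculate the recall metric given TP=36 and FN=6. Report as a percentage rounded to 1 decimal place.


Recall = TP / (TP + FN) * 100
= 36 / (36 + 6)
= 36 / 42
= 0.8571
= 85.7%

85.7


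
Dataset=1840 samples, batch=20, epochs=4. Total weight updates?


Iterations per epoch = 1840 / 20 = 92
Total updates = iterations_per_epoch * epochs
= 92 * 4
= 368

368


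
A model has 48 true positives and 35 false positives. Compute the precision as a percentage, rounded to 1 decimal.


Precision = TP / (TP + FP) * 100
= 48 / (48 + 35)
= 48 / 83
= 0.5783
= 57.8%

57.8


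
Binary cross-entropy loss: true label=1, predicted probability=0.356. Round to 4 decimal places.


For y=1: Loss = -log(p)
= -log(0.356)
= -(-1.0328)
= 1.0328

1.0328


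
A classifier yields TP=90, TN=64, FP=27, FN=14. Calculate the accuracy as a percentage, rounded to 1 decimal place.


Accuracy = (TP + TN) / (TP + TN + FP + FN) * 100
= (90 + 64) / (90 + 64 + 27 + 14)
= 154 / 195
= 0.7897
= 79.0%

79.0


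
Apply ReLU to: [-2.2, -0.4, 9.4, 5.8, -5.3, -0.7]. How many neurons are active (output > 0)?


ReLU(x) = max(0, x) for each element:
ReLU(-2.2) = 0
ReLU(-0.4) = 0
ReLU(9.4) = 9.4
ReLU(5.8) = 5.8
ReLU(-5.3) = 0
ReLU(-0.7) = 0
Active neurons (>0): 2

2


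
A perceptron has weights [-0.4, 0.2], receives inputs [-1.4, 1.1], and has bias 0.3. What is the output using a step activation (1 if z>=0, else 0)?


z = w . x + b
= -0.4*-1.4 + 0.2*1.1 + 0.3
= 0.56 + 0.22 + 0.3
= 0.78 + 0.3
= 1.08
Since z = 1.08 >= 0, output = 1

1


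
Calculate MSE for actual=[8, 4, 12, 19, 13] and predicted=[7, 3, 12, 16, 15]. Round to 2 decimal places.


Differences: [1, 1, 0, 3, -2]
Squared errors: [1, 1, 0, 9, 4]
Sum of squared errors = 15
MSE = 15 / 5 = 3.00

3.00


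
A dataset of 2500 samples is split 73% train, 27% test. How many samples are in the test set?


Train samples = 2500 * 73% = 1825
Test samples = 2500 - 1825
= 675

675


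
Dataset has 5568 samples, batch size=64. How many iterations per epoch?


Iterations per epoch = dataset_size / batch_size
= 5568 / 64
= 87

87


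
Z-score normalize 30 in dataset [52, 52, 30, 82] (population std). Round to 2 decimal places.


Mean = (52 + 52 + 30 + 82) / 4 = 54.0
Variance = sum((x_i - mean)^2) / n = 342.0
Std = sqrt(342.0) = 18.4932
Z = (x - mean) / std
= (30 - 54.0) / 18.4932
= -24.0 / 18.4932
= -1.30

-1.30


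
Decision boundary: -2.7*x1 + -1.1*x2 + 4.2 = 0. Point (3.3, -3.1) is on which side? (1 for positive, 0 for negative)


Compute -2.7 * 3.3 + -1.1 * -3.1 + 4.2
= -8.91 + 3.41 + 4.2
= -1.3
Since -1.3 < 0, the point is on the negative side.

0


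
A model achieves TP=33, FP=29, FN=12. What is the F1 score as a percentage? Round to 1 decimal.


Precision = TP / (TP + FP) = 33 / 62 = 0.5323
Recall = TP / (TP + FN) = 33 / 45 = 0.7333
F1 = 2 * P * R / (P + R)
= 2 * 0.5323 * 0.7333 / (0.5323 + 0.7333)
= 0.7806 / 1.2656
= 0.6168
As percentage: 61.7%

61.7


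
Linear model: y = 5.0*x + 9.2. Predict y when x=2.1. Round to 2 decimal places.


y = 5.0 * 2.1 + (9.2)
= 10.5 + (9.2)
= 19.70

19.70


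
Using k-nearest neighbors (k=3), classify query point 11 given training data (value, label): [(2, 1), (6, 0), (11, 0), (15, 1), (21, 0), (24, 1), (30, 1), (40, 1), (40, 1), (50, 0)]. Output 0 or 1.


Distances from query 11:
Point 11 (class 0): distance = 0
Point 15 (class 1): distance = 4
Point 6 (class 0): distance = 5
K=3 nearest neighbors: classes = [0, 1, 0]
Votes for class 1: 1 / 3
Majority vote => class 0

0


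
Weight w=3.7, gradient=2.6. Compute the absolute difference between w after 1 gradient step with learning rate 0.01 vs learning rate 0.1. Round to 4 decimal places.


With lr=0.01: w_new = 3.7 - 0.01 * 2.6 = 3.674
With lr=0.1: w_new = 3.7 - 0.1 * 2.6 = 3.44
Absolute difference = |3.674 - 3.44|
= 0.2340

0.2340


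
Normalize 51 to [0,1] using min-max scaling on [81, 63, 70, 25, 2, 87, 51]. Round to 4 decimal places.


Min = 2, Max = 87
Range = 87 - 2 = 85
Scaled = (x - min) / (max - min)
= (51 - 2) / 85
= 49 / 85
= 0.5765

0.5765


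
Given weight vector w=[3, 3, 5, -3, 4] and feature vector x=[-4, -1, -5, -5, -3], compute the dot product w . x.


Element-wise products:
3 * -4 = -12
3 * -1 = -3
5 * -5 = -25
-3 * -5 = 15
4 * -3 = -12
Sum = -12 + -3 + -25 + 15 + -12
= -37

-37


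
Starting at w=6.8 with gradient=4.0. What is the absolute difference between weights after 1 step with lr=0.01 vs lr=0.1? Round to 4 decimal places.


With lr=0.01: w_new = 6.8 - 0.01 * 4.0 = 6.76
With lr=0.1: w_new = 6.8 - 0.1 * 4.0 = 6.4
Absolute difference = |6.76 - 6.4|
= 0.3600

0.3600


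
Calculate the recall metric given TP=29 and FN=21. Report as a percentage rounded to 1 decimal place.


Recall = TP / (TP + FN) * 100
= 29 / (29 + 21)
= 29 / 50
= 0.58
= 58.0%

58.0


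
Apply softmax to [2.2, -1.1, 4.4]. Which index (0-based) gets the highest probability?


Softmax is a monotonic transformation, so it preserves the argmax.
We need to find the index of the maximum logit.
Index 0: 2.2
Index 1: -1.1
Index 2: 4.4
Maximum logit = 4.4 at index 2

2


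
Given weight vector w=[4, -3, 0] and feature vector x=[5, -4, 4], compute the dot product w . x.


Element-wise products:
4 * 5 = 20
-3 * -4 = 12
0 * 4 = 0
Sum = 20 + 12 + 0
= 32

32


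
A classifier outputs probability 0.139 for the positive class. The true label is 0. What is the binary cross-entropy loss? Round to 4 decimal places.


For y=0: Loss = -log(1-p)
= -log(1 - 0.139)
= -log(0.861)
= -(-0.1497)
= 0.1497

0.1497


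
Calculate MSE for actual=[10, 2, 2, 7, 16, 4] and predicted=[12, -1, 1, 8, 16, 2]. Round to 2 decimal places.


Differences: [-2, 3, 1, -1, 0, 2]
Squared errors: [4, 9, 1, 1, 0, 4]
Sum of squared errors = 19
MSE = 19 / 6 = 3.17

3.17


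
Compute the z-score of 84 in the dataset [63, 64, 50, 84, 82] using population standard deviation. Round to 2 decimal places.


Mean = (63 + 64 + 50 + 84 + 82) / 5 = 68.6
Variance = sum((x_i - mean)^2) / n = 163.04
Std = sqrt(163.04) = 12.7687
Z = (x - mean) / std
= (84 - 68.6) / 12.7687
= 15.4 / 12.7687
= 1.21

1.21


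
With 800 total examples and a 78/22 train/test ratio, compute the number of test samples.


Train samples = 800 * 78% = 624
Test samples = 800 - 624
= 176

176


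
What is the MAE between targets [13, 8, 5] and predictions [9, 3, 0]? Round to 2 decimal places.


Absolute errors: [4, 5, 5]
Sum of absolute errors = 14
MAE = 14 / 3 = 4.67

4.67


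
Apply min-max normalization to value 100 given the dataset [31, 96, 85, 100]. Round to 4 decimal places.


Min = 31, Max = 100
Range = 100 - 31 = 69
Scaled = (x - min) / (max - min)
= (100 - 31) / 69
= 69 / 69
= 1.0000

1.0000


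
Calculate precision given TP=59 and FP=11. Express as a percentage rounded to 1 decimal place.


Precision = TP / (TP + FP) * 100
= 59 / (59 + 11)
= 59 / 70
= 0.8429
= 84.3%

84.3


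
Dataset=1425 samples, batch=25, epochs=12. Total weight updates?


Iterations per epoch = 1425 / 25 = 57
Total updates = iterations_per_epoch * epochs
= 57 * 12
= 684

684


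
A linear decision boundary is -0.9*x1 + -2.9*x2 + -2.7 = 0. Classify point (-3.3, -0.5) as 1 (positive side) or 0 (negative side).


Compute -0.9 * -3.3 + -2.9 * -0.5 + -2.7
= 2.97 + 1.45 + -2.7
= 1.72
Since 1.72 >= 0, the point is on the positive side.

1


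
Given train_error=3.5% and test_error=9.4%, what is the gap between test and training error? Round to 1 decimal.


Generalization gap = test_error - train_error
= 9.4 - 3.5
= 5.9%
A moderate gap.

5.9


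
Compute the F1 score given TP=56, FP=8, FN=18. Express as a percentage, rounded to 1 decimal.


Precision = TP / (TP + FP) = 56 / 64 = 0.875
Recall = TP / (TP + FN) = 56 / 74 = 0.7568
F1 = 2 * P * R / (P + R)
= 2 * 0.875 * 0.7568 / (0.875 + 0.7568)
= 1.3243 / 1.6318
= 0.8116
As percentage: 81.2%

81.2


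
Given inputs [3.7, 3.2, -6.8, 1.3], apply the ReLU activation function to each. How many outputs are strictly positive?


ReLU(x) = max(0, x) for each element:
ReLU(3.7) = 3.7
ReLU(3.2) = 3.2
ReLU(-6.8) = 0
ReLU(1.3) = 1.3
Active neurons (>0): 3

3


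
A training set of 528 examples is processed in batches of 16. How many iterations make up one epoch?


Iterations per epoch = dataset_size / batch_size
= 528 / 16
= 33

33


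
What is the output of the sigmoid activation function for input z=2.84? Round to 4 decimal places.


sigmoid(z) = 1 / (1 + exp(-z))
exp(-(2.84)) = exp(-2.84) = 0.0584
1 + 0.0584 = 1.0584
1 / 1.0584 = 0.9448

0.9448


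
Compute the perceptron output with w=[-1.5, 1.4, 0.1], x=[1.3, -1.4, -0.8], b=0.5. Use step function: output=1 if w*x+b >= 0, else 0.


z = w . x + b
= -1.5*1.3 + 1.4*-1.4 + 0.1*-0.8 + 0.5
= -1.95 + -1.96 + -0.08 + 0.5
= -3.99 + 0.5
= -3.49
Since z = -3.49 < 0, output = 0

0


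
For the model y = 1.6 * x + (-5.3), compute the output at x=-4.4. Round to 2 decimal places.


y = 1.6 * -4.4 + (-5.3)
= -7.04 + (-5.3)
= -12.34

-12.34


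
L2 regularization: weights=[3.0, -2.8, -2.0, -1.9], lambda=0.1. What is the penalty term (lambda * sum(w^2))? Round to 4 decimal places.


Squaring each weight:
3.0^2 = 9.0
(-2.8)^2 = 7.84
(-2.0)^2 = 4.0
(-1.9)^2 = 3.61
Sum of squares = 24.45
Penalty = 0.1 * 24.45 = 2.4450

2.4450


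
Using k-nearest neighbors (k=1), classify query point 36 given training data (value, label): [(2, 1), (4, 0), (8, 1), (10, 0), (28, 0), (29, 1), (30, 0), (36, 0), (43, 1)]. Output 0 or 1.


Distances from query 36:
Point 36 (class 0): distance = 0
K=1 nearest neighbors: classes = [0]
Votes for class 1: 0 / 1
Majority vote => class 0

0


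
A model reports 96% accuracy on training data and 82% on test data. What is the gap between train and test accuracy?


Gap = train_accuracy - test_accuracy
= 96 - 82
= 14%
This gap suggests the model is overfitting.

14


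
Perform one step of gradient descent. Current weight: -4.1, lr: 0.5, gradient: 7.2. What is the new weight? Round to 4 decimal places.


w_new = w_old - lr * gradient
= -4.1 - 0.5 * 7.2
= -4.1 - (3.6)
= -7.7000

-7.7000


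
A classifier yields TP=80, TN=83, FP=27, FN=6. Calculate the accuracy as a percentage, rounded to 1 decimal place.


Accuracy = (TP + TN) / (TP + TN + FP + FN) * 100
= (80 + 83) / (80 + 83 + 27 + 6)
= 163 / 196
= 0.8316
= 83.2%

83.2


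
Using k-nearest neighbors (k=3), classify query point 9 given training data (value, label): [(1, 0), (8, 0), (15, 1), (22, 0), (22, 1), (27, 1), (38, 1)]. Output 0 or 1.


Distances from query 9:
Point 8 (class 0): distance = 1
Point 15 (class 1): distance = 6
Point 1 (class 0): distance = 8
K=3 nearest neighbors: classes = [0, 1, 0]
Votes for class 1: 1 / 3
Majority vote => class 0

0


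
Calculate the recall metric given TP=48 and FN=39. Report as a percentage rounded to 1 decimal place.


Recall = TP / (TP + FN) * 100
= 48 / (48 + 39)
= 48 / 87
= 0.5517
= 55.2%

55.2


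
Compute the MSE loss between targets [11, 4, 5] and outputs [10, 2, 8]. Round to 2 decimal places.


Differences: [1, 2, -3]
Squared errors: [1, 4, 9]
Sum of squared errors = 14
MSE = 14 / 3 = 4.67

4.67


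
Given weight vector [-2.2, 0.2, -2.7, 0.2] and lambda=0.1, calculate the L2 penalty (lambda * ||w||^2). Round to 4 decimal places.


Squaring each weight:
(-2.2)^2 = 4.84
0.2^2 = 0.04
(-2.7)^2 = 7.29
0.2^2 = 0.04
Sum of squares = 12.21
Penalty = 0.1 * 12.21 = 1.2210

1.2210


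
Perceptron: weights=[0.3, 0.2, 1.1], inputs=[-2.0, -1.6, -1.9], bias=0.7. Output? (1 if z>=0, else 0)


z = w . x + b
= 0.3*-2.0 + 0.2*-1.6 + 1.1*-1.9 + 0.7
= -0.6 + -0.32 + -2.09 + 0.7
= -3.01 + 0.7
= -2.31
Since z = -2.31 < 0, output = 0

0


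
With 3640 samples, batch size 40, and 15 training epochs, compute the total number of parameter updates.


Iterations per epoch = 3640 / 40 = 91
Total updates = iterations_per_epoch * epochs
= 91 * 15
= 1365

1365


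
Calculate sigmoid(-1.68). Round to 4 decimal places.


sigmoid(z) = 1 / (1 + exp(-z))
exp(-(-1.68)) = exp(1.68) = 5.3656
1 + 5.3656 = 6.3656
1 / 6.3656 = 0.1571

0.1571


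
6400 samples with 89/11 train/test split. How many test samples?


Train samples = 6400 * 89% = 5696
Test samples = 6400 - 5696
= 704

704


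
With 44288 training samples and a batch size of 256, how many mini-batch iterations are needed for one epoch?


Iterations per epoch = dataset_size / batch_size
= 44288 / 256
= 173

173


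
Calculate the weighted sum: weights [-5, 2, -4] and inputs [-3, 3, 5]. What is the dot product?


Element-wise products:
-5 * -3 = 15
2 * 3 = 6
-4 * 5 = -20
Sum = 15 + 6 + -20
= 1

1


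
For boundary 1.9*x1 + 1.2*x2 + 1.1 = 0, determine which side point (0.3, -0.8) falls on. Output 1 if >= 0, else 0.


Compute 1.9 * 0.3 + 1.2 * -0.8 + 1.1
= 0.57 + -0.96 + 1.1
= 0.71
Since 0.71 >= 0, the point is on the positive side.

1


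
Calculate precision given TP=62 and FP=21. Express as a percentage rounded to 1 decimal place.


Precision = TP / (TP + FP) * 100
= 62 / (62 + 21)
= 62 / 83
= 0.747
= 74.7%

74.7


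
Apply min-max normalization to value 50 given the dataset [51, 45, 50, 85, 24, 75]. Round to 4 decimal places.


Min = 24, Max = 85
Range = 85 - 24 = 61
Scaled = (x - min) / (max - min)
= (50 - 24) / 61
= 26 / 61
= 0.4262

0.4262


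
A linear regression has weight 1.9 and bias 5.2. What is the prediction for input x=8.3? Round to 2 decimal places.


y = 1.9 * 8.3 + (5.2)
= 15.77 + (5.2)
= 20.97

20.97


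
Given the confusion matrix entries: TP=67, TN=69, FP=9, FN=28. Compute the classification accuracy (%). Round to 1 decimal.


Accuracy = (TP + TN) / (TP + TN + FP + FN) * 100
= (67 + 69) / (67 + 69 + 9 + 28)
= 136 / 173
= 0.7861
= 78.6%

78.6


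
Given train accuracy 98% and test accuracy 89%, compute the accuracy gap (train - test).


Gap = train_accuracy - test_accuracy
= 98 - 89
= 9%
This moderate gap may indicate mild overfitting.

9


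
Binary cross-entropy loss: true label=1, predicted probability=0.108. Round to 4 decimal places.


For y=1: Loss = -log(p)
= -log(0.108)
= -(-2.2256)
= 2.2256

2.2256


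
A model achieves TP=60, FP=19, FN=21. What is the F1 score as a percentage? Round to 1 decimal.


Precision = TP / (TP + FP) = 60 / 79 = 0.7595
Recall = TP / (TP + FN) = 60 / 81 = 0.7407
F1 = 2 * P * R / (P + R)
= 2 * 0.7595 * 0.7407 / (0.7595 + 0.7407)
= 1.1252 / 1.5002
= 0.75
As percentage: 75.0%

75.0


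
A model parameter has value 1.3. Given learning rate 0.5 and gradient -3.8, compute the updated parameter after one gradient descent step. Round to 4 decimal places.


w_new = w_old - lr * gradient
= 1.3 - 0.5 * -3.8
= 1.3 - (-1.9)
= 3.2000

3.2000


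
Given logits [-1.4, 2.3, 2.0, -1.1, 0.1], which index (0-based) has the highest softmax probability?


Softmax is a monotonic transformation, so it preserves the argmax.
We need to find the index of the maximum logit.
Index 0: -1.4
Index 1: 2.3
Index 2: 2.0
Index 3: -1.1
Index 4: 0.1
Maximum logit = 2.3 at index 1

1


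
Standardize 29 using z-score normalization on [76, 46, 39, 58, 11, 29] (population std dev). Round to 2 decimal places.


Mean = (76 + 46 + 39 + 58 + 11 + 29) / 6 = 43.1667
Variance = sum((x_i - mean)^2) / n = 426.4722
Std = sqrt(426.4722) = 20.6512
Z = (x - mean) / std
= (29 - 43.1667) / 20.6512
= -14.1667 / 20.6512
= -0.69

-0.69


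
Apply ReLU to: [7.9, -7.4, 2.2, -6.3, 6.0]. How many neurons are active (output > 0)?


ReLU(x) = max(0, x) for each element:
ReLU(7.9) = 7.9
ReLU(-7.4) = 0
ReLU(2.2) = 2.2
ReLU(-6.3) = 0
ReLU(6.0) = 6.0
Active neurons (>0): 3

3


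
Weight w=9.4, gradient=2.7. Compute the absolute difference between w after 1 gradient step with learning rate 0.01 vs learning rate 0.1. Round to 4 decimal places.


With lr=0.01: w_new = 9.4 - 0.01 * 2.7 = 9.373
With lr=0.1: w_new = 9.4 - 0.1 * 2.7 = 9.13
Absolute difference = |9.373 - 9.13|
= 0.2430

0.2430


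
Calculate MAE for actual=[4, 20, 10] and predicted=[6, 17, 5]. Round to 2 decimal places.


Absolute errors: [2, 3, 5]
Sum of absolute errors = 10
MAE = 10 / 3 = 3.33

3.33


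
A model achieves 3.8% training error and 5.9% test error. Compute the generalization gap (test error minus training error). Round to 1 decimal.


Generalization gap = test_error - train_error
= 5.9 - 3.8
= 2.1%
A moderate gap.

2.1


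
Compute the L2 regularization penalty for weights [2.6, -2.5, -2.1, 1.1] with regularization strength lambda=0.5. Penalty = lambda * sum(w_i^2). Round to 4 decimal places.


Squaring each weight:
2.6^2 = 6.76
(-2.5)^2 = 6.25
(-2.1)^2 = 4.41
1.1^2 = 1.21
Sum of squares = 18.63
Penalty = 0.5 * 18.63 = 9.3150

9.3150


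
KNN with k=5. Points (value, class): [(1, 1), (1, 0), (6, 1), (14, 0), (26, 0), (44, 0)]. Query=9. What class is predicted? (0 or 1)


Distances from query 9:
Point 6 (class 1): distance = 3
Point 14 (class 0): distance = 5
Point 1 (class 0): distance = 8
Point 1 (class 1): distance = 8
Point 26 (class 0): distance = 17
K=5 nearest neighbors: classes = [1, 0, 0, 1, 0]
Votes for class 1: 2 / 5
Majority vote => class 0

0


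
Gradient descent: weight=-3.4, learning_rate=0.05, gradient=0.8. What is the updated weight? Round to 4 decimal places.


w_new = w_old - lr * gradient
= -3.4 - 0.05 * 0.8
= -3.4 - (0.04)
= -3.4400

-3.4400


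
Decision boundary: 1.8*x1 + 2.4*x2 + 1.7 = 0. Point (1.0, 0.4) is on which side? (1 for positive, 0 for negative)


Compute 1.8 * 1.0 + 2.4 * 0.4 + 1.7
= 1.8 + 0.96 + 1.7
= 4.46
Since 4.46 >= 0, the point is on the positive side.

1


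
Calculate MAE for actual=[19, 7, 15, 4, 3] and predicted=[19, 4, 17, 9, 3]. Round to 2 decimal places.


Absolute errors: [0, 3, 2, 5, 0]
Sum of absolute errors = 10
MAE = 10 / 5 = 2.00

2.00


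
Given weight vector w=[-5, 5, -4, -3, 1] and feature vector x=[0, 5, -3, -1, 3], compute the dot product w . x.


Element-wise products:
-5 * 0 = 0
5 * 5 = 25
-4 * -3 = 12
-3 * -1 = 3
1 * 3 = 3
Sum = 0 + 25 + 12 + 3 + 3
= 43

43


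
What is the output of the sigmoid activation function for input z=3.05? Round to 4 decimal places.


sigmoid(z) = 1 / (1 + exp(-z))
exp(-(3.05)) = exp(-3.05) = 0.0474
1 + 0.0474 = 1.0474
1 / 1.0474 = 0.9548

0.9548


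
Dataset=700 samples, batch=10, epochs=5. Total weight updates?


Iterations per epoch = 700 / 10 = 70
Total updates = iterations_per_epoch * epochs
= 70 * 5
= 350

350


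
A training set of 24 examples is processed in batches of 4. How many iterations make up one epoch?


Iterations per epoch = dataset_size / batch_size
= 24 / 4
= 6

6


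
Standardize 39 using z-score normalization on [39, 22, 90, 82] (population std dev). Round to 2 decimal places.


Mean = (39 + 22 + 90 + 82) / 4 = 58.25
Variance = sum((x_i - mean)^2) / n = 814.1875
Std = sqrt(814.1875) = 28.534
Z = (x - mean) / std
= (39 - 58.25) / 28.534
= -19.25 / 28.534
= -0.67

-0.67


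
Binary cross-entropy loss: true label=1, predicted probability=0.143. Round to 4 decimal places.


For y=1: Loss = -log(p)
= -log(0.143)
= -(-1.9449)
= 1.9449

1.9449


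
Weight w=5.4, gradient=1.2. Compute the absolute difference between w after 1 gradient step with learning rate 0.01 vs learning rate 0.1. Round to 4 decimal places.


With lr=0.01: w_new = 5.4 - 0.01 * 1.2 = 5.388
With lr=0.1: w_new = 5.4 - 0.1 * 1.2 = 5.28
Absolute difference = |5.388 - 5.28|
= 0.1080

0.1080


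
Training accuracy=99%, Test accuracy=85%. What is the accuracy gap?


Gap = train_accuracy - test_accuracy
= 99 - 85
= 14%
This gap suggests the model is overfitting.

14


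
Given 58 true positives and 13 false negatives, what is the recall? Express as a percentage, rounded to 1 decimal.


Recall = TP / (TP + FN) * 100
= 58 / (58 + 13)
= 58 / 71
= 0.8169
= 81.7%

81.7


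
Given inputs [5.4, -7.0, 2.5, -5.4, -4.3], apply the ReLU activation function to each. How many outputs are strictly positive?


ReLU(x) = max(0, x) for each element:
ReLU(5.4) = 5.4
ReLU(-7.0) = 0
ReLU(2.5) = 2.5
ReLU(-5.4) = 0
ReLU(-4.3) = 0
Active neurons (>0): 2

2


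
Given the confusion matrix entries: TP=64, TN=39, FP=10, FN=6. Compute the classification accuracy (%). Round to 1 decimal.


Accuracy = (TP + TN) / (TP + TN + FP + FN) * 100
= (64 + 39) / (64 + 39 + 10 + 6)
= 103 / 119
= 0.8655
= 86.6%

86.6


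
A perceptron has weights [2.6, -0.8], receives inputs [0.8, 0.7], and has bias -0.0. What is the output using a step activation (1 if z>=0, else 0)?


z = w . x + b
= 2.6*0.8 + -0.8*0.7 + -0.0
= 2.08 + -0.56 + -0.0
= 1.52 + -0.0
= 1.52
Since z = 1.52 >= 0, output = 1

1


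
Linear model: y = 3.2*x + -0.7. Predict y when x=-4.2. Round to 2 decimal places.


y = 3.2 * -4.2 + (-0.7)
= -13.44 + (-0.7)
= -14.14

-14.14


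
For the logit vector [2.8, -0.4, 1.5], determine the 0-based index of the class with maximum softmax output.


Softmax is a monotonic transformation, so it preserves the argmax.
We need to find the index of the maximum logit.
Index 0: 2.8
Index 1: -0.4
Index 2: 1.5
Maximum logit = 2.8 at index 0

0


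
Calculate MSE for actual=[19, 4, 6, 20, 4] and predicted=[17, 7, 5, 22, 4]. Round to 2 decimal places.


Differences: [2, -3, 1, -2, 0]
Squared errors: [4, 9, 1, 4, 0]
Sum of squared errors = 18
MSE = 18 / 5 = 3.60

3.60


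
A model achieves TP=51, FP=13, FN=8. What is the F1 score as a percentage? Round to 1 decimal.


Precision = TP / (TP + FP) = 51 / 64 = 0.7969
Recall = TP / (TP + FN) = 51 / 59 = 0.8644
F1 = 2 * P * R / (P + R)
= 2 * 0.7969 * 0.8644 / (0.7969 + 0.8644)
= 1.3776 / 1.6613
= 0.8293
As percentage: 82.9%

82.9


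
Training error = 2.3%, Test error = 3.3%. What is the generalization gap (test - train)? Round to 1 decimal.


Generalization gap = test_error - train_error
= 3.3 - 2.3
= 1.0%
A small gap suggests good generalization.

1.0


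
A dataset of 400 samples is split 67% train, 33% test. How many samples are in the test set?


Train samples = 400 * 67% = 268
Test samples = 400 - 268
= 132

132


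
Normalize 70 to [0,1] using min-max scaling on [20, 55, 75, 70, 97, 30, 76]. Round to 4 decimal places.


Min = 20, Max = 97
Range = 97 - 20 = 77
Scaled = (x - min) / (max - min)
= (70 - 20) / 77
= 50 / 77
= 0.6494

0.6494


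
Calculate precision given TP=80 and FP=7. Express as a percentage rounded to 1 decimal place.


Precision = TP / (TP + FP) * 100
= 80 / (80 + 7)
= 80 / 87
= 0.9195
= 92.0%

92.0


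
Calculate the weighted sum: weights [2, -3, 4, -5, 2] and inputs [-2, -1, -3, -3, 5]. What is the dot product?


Element-wise products:
2 * -2 = -4
-3 * -1 = 3
4 * -3 = -12
-5 * -3 = 15
2 * 5 = 10
Sum = -4 + 3 + -12 + 15 + 10
= 12

12


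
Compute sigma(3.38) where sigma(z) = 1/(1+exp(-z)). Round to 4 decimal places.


sigmoid(z) = 1 / (1 + exp(-z))
exp(-(3.38)) = exp(-3.38) = 0.034
1 + 0.034 = 1.034
1 / 1.034 = 0.9671

0.9671


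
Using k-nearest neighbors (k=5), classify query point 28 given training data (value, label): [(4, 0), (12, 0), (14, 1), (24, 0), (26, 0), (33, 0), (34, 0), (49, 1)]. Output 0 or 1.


Distances from query 28:
Point 26 (class 0): distance = 2
Point 24 (class 0): distance = 4
Point 33 (class 0): distance = 5
Point 34 (class 0): distance = 6
Point 14 (class 1): distance = 14
K=5 nearest neighbors: classes = [0, 0, 0, 0, 1]
Votes for class 1: 1 / 5
Majority vote => class 0

0


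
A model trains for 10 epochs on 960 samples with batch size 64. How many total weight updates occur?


Iterations per epoch = 960 / 64 = 15
Total updates = iterations_per_epoch * epochs
= 15 * 10
= 150

150


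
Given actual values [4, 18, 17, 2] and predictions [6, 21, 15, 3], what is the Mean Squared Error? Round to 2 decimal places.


Differences: [-2, -3, 2, -1]
Squared errors: [4, 9, 4, 1]
Sum of squared errors = 18
MSE = 18 / 4 = 4.50

4.50


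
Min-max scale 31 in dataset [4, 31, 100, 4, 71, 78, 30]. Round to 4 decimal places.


Min = 4, Max = 100
Range = 100 - 4 = 96
Scaled = (x - min) / (max - min)
= (31 - 4) / 96
= 27 / 96
= 0.2813

0.2813


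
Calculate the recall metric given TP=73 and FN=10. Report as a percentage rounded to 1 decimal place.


Recall = TP / (TP + FN) * 100
= 73 / (73 + 10)
= 73 / 83
= 0.8795
= 88.0%

88.0


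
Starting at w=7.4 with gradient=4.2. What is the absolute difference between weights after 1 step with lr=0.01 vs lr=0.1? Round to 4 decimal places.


With lr=0.01: w_new = 7.4 - 0.01 * 4.2 = 7.358
With lr=0.1: w_new = 7.4 - 0.1 * 4.2 = 6.98
Absolute difference = |7.358 - 6.98|
= 0.3780

0.3780


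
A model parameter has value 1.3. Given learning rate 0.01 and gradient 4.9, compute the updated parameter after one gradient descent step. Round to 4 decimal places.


w_new = w_old - lr * gradient
= 1.3 - 0.01 * 4.9
= 1.3 - (0.049)
= 1.2510

1.2510


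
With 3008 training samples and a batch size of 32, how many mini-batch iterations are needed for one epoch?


Iterations per epoch = dataset_size / batch_size
= 3008 / 32
= 94

94


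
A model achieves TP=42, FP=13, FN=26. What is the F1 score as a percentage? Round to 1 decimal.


Precision = TP / (TP + FP) = 42 / 55 = 0.7636
Recall = TP / (TP + FN) = 42 / 68 = 0.6176
F1 = 2 * P * R / (P + R)
= 2 * 0.7636 * 0.6176 / (0.7636 + 0.6176)
= 0.9433 / 1.3813
= 0.6829
As percentage: 68.3%

68.3


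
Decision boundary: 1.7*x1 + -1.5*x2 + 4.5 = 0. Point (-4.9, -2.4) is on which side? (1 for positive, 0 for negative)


Compute 1.7 * -4.9 + -1.5 * -2.4 + 4.5
= -8.33 + 3.6 + 4.5
= -0.23
Since -0.23 < 0, the point is on the negative side.

0


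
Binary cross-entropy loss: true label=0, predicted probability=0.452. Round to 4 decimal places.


For y=0: Loss = -log(1-p)
= -log(1 - 0.452)
= -log(0.548)
= -(-0.6015)
= 0.6015

0.6015


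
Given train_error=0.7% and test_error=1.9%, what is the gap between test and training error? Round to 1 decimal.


Generalization gap = test_error - train_error
= 1.9 - 0.7
= 1.2%
A small gap suggests good generalization.

1.2


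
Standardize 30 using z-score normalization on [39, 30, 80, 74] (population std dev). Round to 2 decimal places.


Mean = (39 + 30 + 80 + 74) / 4 = 55.75
Variance = sum((x_i - mean)^2) / n = 466.1875
Std = sqrt(466.1875) = 21.5914
Z = (x - mean) / std
= (30 - 55.75) / 21.5914
= -25.75 / 21.5914
= -1.19

-1.19


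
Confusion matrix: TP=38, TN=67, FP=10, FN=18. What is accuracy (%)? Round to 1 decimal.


Accuracy = (TP + TN) / (TP + TN + FP + FN) * 100
= (38 + 67) / (38 + 67 + 10 + 18)
= 105 / 133
= 0.7895
= 78.9%

78.9


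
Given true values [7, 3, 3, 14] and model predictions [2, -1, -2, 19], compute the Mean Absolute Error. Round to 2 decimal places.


Absolute errors: [5, 4, 5, 5]
Sum of absolute errors = 19
MAE = 19 / 4 = 4.75

4.75


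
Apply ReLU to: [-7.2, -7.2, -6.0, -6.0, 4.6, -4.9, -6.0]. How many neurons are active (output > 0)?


ReLU(x) = max(0, x) for each element:
ReLU(-7.2) = 0
ReLU(-7.2) = 0
ReLU(-6.0) = 0
ReLU(-6.0) = 0
ReLU(4.6) = 4.6
ReLU(-4.9) = 0
ReLU(-6.0) = 0
Active neurons (>0): 1

1


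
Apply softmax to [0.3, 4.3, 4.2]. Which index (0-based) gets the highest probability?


Softmax is a monotonic transformation, so it preserves the argmax.
We need to find the index of the maximum logit.
Index 0: 0.3
Index 1: 4.3
Index 2: 4.2
Maximum logit = 4.3 at index 1

1


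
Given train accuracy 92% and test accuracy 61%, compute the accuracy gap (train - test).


Gap = train_accuracy - test_accuracy
= 92 - 61
= 31%
This large gap strongly indicates overfitting.

31


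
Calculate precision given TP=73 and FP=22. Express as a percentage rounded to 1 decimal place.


Precision = TP / (TP + FP) * 100
= 73 / (73 + 22)
= 73 / 95
= 0.7684
= 76.8%

76.8


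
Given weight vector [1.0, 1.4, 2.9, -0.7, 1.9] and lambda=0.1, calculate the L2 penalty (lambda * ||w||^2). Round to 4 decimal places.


Squaring each weight:
1.0^2 = 1.0
1.4^2 = 1.96
2.9^2 = 8.41
(-0.7)^2 = 0.49
1.9^2 = 3.61
Sum of squares = 15.47
Penalty = 0.1 * 15.47 = 1.5470

1.5470


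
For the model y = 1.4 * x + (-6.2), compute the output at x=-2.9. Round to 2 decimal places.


y = 1.4 * -2.9 + (-6.2)
= -4.06 + (-6.2)
= -10.26

-10.26


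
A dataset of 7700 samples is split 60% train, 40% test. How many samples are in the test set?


Train samples = 7700 * 60% = 4620
Test samples = 7700 - 4620
= 3080

3080


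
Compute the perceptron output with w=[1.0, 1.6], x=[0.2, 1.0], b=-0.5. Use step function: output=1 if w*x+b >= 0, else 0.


z = w . x + b
= 1.0*0.2 + 1.6*1.0 + -0.5
= 0.2 + 1.6 + -0.5
= 1.8 + -0.5
= 1.3
Since z = 1.3 >= 0, output = 1

1


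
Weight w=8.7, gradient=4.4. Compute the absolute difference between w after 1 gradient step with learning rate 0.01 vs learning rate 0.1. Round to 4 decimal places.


With lr=0.01: w_new = 8.7 - 0.01 * 4.4 = 8.656
With lr=0.1: w_new = 8.7 - 0.1 * 4.4 = 8.26
Absolute difference = |8.656 - 8.26|
= 0.3960

0.3960
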